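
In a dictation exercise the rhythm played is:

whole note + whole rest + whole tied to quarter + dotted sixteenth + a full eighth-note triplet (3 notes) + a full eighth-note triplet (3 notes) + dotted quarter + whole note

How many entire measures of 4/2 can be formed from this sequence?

2

One bar of 4/2 = 64 thirty-second notes.
Working in thirty-second notes: whole note = 32; whole rest = 32; whole tied to quarter (whole + quarter) = 40; dotted sixteenth = 3; a full eighth-note triplet (3 notes) (three triplet eighths span one quarter) = 8; a full eighth-note triplet (3 notes) (three triplet eighths span one quarter) = 8; dotted quarter = 12; whole note = 32.
Altogether 32 + 32 + 40 + 3 + 8 + 8 + 12 + 32 = 167.
167 ÷ 64 = 2 complete bars with 39 left over.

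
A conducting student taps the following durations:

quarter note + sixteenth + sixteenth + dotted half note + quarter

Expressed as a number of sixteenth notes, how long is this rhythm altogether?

22

In sixteenth notes: quarter note = 4; sixteenth = 1; sixteenth = 1; dotted half note = 12; quarter = 4.
Total: 4 + 1 + 1 + 12 + 4 = 22 sixteenth notes.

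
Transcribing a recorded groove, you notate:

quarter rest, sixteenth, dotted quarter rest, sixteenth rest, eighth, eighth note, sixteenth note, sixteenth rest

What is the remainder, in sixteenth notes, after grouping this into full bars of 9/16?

One bar of 9/16 = 9 sixteenth notes.
Each duration in sixteenth notes: quarter rest = 4; sixteenth = 1; dotted quarter rest = 6; sixteenth rest = 1; eighth = 2; eighth note = 2; sixteenth note = 1; sixteenth rest = 1.
Total: 4 + 1 + 6 + 1 + 2 + 2 + 1 + 1 = 18.
18 ÷ 9 = 2 complete bars with 0 sixteenth notes remaining.

0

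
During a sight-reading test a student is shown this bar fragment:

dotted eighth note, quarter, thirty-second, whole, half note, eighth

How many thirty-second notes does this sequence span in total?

In thirty-second notes: dotted eighth note = 6; quarter = 8; thirty-second = 1; whole = 32; half note = 16; eighth = 4.
Altogether 6 + 8 + 1 + 32 + 16 + 4 = 67 thirty-second notes.

67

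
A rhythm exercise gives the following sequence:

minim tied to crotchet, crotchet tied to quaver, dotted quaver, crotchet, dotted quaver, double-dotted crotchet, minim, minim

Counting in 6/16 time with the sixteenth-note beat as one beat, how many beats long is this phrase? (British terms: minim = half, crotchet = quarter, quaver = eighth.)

51

One sixteenth-note beat = 2 thirty-second notes.
Convert each value to thirty-second notes: minim tied to crotchet (minim + crotchet) = 24; crotchet tied to quaver (crotchet + quaver) = 12; dotted quaver = 6; crotchet = 8; dotted quaver = 6; double-dotted crotchet = 14; minim = 16; minim = 16.
Altogether 24 + 12 + 6 + 8 + 6 + 14 + 16 + 16 = 102.
102 ÷ 2 = 51 beats.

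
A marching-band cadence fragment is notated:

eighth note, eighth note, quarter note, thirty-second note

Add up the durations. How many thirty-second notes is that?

Working in thirty-second notes: eighth note = 4; eighth note = 4; quarter note = 8; thirty-second note = 1.
Total: 4 + 4 + 8 + 1 = 17 thirty-second notes.

17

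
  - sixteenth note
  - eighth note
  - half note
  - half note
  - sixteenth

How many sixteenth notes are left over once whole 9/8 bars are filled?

One bar of 9/8 = 18 sixteenth notes.
In sixteenth notes: sixteenth note = 1; eighth note = 2; half note = 8; half note = 8; sixteenth = 1.
Sum: 1 + 2 + 8 + 8 + 1 = 20.
20 ÷ 18 = 1 complete bar with 2 sixteenth notes remaining.

2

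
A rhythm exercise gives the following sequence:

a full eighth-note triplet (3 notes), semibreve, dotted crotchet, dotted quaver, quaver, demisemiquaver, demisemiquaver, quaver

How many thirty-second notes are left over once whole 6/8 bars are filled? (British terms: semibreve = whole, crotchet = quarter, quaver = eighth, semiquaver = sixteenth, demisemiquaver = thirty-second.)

20

One bar of 6/8 = 24 thirty-second notes.
Convert each value to thirty-second notes: a full eighth-note triplet (3 notes) (three triplet eighths span one quarter) = 8; semibreve = 32; dotted crotchet = 12; dotted quaver = 6; quaver = 4; demisemiquaver = 1; demisemiquaver = 1; quaver = 4.
Altogether 8 + 32 + 12 + 6 + 4 + 1 + 1 + 4 = 68.
68 ÷ 24 = 2 complete bars with 20 thirty-second notes remaining.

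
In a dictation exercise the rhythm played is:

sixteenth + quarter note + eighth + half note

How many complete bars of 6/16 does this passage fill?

One bar of 6/16 = 6 sixteenth notes.
Working in sixteenth notes: sixteenth = 1; quarter note = 4; eighth = 2; half note = 8.
Total: 1 + 4 + 2 + 8 = 15.
15 ÷ 6 = 2 complete bars with 3 left over.

2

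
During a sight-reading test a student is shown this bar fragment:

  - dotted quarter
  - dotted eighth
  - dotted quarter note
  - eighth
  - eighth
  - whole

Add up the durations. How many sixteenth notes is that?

Working in sixteenth notes: dotted quarter = 6; dotted eighth = 3; dotted quarter note = 6; eighth = 2; eighth = 2; whole = 16.
Adding: 6 + 3 + 6 + 2 + 2 + 16 = 35 sixteenth notes.

35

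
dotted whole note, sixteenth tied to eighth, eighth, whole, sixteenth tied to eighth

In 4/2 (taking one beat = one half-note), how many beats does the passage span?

One half-note beat = 8 sixteenth notes.
Working in sixteenth notes: dotted whole note = 24; sixteenth tied to eighth (sixteenth + eighth) = 3; eighth = 2; whole = 16; sixteenth tied to eighth (sixteenth + eighth) = 3.
Altogether 24 + 3 + 2 + 16 + 3 = 48.
48 ÷ 8 = 6 beats.

6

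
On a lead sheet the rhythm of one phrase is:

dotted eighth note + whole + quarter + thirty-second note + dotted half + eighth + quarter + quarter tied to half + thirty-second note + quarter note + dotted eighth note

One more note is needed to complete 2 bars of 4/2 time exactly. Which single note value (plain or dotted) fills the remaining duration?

dotted eighth note

2 bars of 4/2 = 128 thirty-second notes.
In thirty-second notes: dotted eighth note = 6; whole = 32; quarter = 8; thirty-second note = 1; dotted half = 24; eighth = 4; quarter = 8; quarter tied to half (quarter + half) = 24; thirty-second note = 1; quarter note = 8; dotted eighth note = 6.
Adding: 6 + 32 + 8 + 1 + 24 + 4 + 8 + 24 + 1 + 8 + 6 = 122.
Remaining: 128 − 122 = 6 thirty-second notes, which is a dotted eighth note.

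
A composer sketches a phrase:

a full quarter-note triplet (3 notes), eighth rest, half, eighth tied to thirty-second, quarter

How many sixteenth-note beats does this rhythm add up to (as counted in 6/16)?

One sixteenth-note beat = 2 thirty-second notes.
Convert each value to thirty-second notes: a full quarter-note triplet (3 notes) (three triplet quarters span one half) = 16; eighth rest = 4; half = 16; eighth tied to thirty-second (eighth + thirty-second) = 5; quarter = 8.
Altogether 16 + 4 + 16 + 5 + 8 = 49.
49 ÷ 2 = 24.5 beats.

24.5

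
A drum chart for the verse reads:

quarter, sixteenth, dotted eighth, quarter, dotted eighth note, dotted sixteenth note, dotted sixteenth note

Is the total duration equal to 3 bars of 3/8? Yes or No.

One bar of 3/8 = 12 thirty-second notes, so 3 bars = 36.
Working in thirty-second notes: quarter = 8; sixteenth = 2; dotted eighth = 6; quarter = 8; dotted eighth note = 6; dotted sixteenth note = 3; dotted sixteenth note = 3.
Total: 8 + 2 + 6 + 8 + 6 + 3 + 3 = 36.
36 equals 36, so the answer is Yes.

Yes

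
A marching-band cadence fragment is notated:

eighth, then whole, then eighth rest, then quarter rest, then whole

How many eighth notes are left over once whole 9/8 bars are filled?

2

One bar of 9/8 = 9 eighth notes.
Convert each value to eighth notes: eighth = 1; whole = 8; eighth rest = 1; quarter rest = 2; whole = 8.
Altogether 1 + 8 + 1 + 2 + 8 = 20.
20 ÷ 9 = 2 complete bars with 2 eighth notes remaining.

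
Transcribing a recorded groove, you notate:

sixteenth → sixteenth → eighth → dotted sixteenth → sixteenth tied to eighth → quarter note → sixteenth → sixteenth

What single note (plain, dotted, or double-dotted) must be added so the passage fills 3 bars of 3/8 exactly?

double-dotted eighth note

3 bars of 3/8 = 36 thirty-second notes.
Convert each value to thirty-second notes: sixteenth = 2; sixteenth = 2; eighth = 4; dotted sixteenth = 3; sixteenth tied to eighth (sixteenth + eighth) = 6; quarter note = 8; sixteenth = 2; sixteenth = 2.
Sum: 2 + 2 + 4 + 3 + 6 + 8 + 2 + 2 = 29.
Remaining: 36 − 29 = 7 thirty-second notes, which is a double-dotted eighth note.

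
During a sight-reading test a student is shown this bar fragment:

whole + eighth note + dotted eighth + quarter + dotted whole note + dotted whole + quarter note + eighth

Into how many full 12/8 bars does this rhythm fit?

3

One bar of 12/8 = 24 sixteenth notes.
In sixteenth notes: whole = 16; eighth note = 2; dotted eighth = 3; quarter = 4; dotted whole note = 24; dotted whole = 24; quarter note = 4; eighth = 2.
Total: 16 + 2 + 3 + 4 + 24 + 24 + 4 + 2 = 79.
79 ÷ 24 = 3 complete bars with 7 left over.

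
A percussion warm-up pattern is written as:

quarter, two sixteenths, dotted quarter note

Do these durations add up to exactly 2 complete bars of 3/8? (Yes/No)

One bar of 3/8 = 6 sixteenth notes, so 2 bars = 12.
Convert each value to sixteenth notes: quarter = 4; sixteenth = 1; sixteenth = 1; dotted quarter note = 6.
Total: 4 + 1 + 1 + 6 = 12.
12 equals 12, so the answer is Yes.

Yes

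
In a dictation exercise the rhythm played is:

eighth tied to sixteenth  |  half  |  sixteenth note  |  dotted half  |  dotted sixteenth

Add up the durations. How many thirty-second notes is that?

Express everything in thirty-second notes: eighth tied to sixteenth (eighth + sixteenth) = 6; half = 16; sixteenth note = 2; dotted half = 24; dotted sixteenth = 3.
Adding: 6 + 16 + 2 + 24 + 3 = 51 thirty-second notes.

51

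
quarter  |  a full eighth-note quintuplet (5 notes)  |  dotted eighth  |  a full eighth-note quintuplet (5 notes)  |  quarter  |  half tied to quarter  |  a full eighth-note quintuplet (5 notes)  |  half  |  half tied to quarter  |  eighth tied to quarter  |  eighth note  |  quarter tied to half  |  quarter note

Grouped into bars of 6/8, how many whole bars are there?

7

One bar of 6/8 = 12 sixteenth notes.
Each duration in sixteenth notes: quarter = 4; a full eighth-note quintuplet (5 notes) (five quintuplet eighths span one half) = 8; dotted eighth = 3; a full eighth-note quintuplet (5 notes) (five quintuplet eighths span one half) = 8; quarter = 4; half tied to quarter (half + quarter) = 12; a full eighth-note quintuplet (5 notes) (five quintuplet eighths span one half) = 8; half = 8; half tied to quarter (half + quarter) = 12; eighth tied to quarter (eighth + quarter) = 6; eighth note = 2; quarter tied to half (quarter + half) = 12; quarter note = 4.
Sum: 4 + 8 + 3 + 8 + 4 + 12 + 8 + 8 + 12 + 6 + 2 + 12 + 4 = 91.
91 ÷ 12 = 7 complete bars with 7 left over.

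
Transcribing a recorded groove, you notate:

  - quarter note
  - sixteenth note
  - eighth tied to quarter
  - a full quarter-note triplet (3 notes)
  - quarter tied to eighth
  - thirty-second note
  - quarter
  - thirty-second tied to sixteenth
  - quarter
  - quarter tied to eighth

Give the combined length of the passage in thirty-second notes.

82

Express everything in thirty-second notes: quarter note = 8; sixteenth note = 2; eighth tied to quarter (eighth + quarter) = 12; a full quarter-note triplet (3 notes) (three triplet quarters span one half) = 16; quarter tied to eighth (quarter + eighth) = 12; thirty-second note = 1; quarter = 8; thirty-second tied to sixteenth (thirty-second + sixteenth) = 3; quarter = 8; quarter tied to eighth (quarter + eighth) = 12.
Adding: 8 + 2 + 12 + 16 + 12 + 1 + 8 + 3 + 8 + 12 = 82 thirty-second notes.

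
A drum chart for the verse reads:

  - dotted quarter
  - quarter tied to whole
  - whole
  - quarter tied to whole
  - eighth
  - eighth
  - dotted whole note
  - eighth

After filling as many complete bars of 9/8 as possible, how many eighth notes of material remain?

One bar of 9/8 = 9 eighth notes.
Each duration in eighth notes: dotted quarter = 3; quarter tied to whole (quarter + whole) = 10; whole = 8; quarter tied to whole (quarter + whole) = 10; eighth = 1; eighth = 1; dotted whole note = 12; eighth = 1.
Sum: 3 + 10 + 8 + 10 + 1 + 1 + 12 + 1 = 46.
46 ÷ 9 = 5 complete bars with 1 eighth note remaining.

1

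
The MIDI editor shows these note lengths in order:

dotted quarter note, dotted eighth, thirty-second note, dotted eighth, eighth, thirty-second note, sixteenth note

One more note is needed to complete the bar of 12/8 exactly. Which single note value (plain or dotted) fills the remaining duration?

The bar of 12/8 = 48 thirty-second notes.
In thirty-second notes: dotted quarter note = 12; dotted eighth = 6; thirty-second note = 1; dotted eighth = 6; eighth = 4; thirty-second note = 1; sixteenth note = 2.
Total: 12 + 6 + 1 + 6 + 4 + 1 + 2 = 32.
Remaining: 48 − 32 = 16 thirty-second notes, which is a half note.

half note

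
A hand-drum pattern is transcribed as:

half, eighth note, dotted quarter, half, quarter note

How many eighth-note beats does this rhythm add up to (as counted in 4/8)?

14

One eighth-note beat = 2 sixteenth notes.
In sixteenth notes: half = 8; eighth note = 2; dotted quarter = 6; half = 8; quarter note = 4.
Total: 8 + 2 + 6 + 8 + 4 = 28.
28 ÷ 2 = 14 beats.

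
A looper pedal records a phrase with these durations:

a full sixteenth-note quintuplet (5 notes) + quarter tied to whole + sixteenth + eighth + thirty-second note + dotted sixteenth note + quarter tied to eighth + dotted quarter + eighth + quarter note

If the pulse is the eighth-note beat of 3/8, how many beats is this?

One eighth-note beat = 4 thirty-second notes.
Working in thirty-second notes: a full sixteenth-note quintuplet (5 notes) (five quintuplet sixteenths span one quarter) = 8; quarter tied to whole (quarter + whole) = 40; sixteenth = 2; eighth = 4; thirty-second note = 1; dotted sixteenth note = 3; quarter tied to eighth (quarter + eighth) = 12; dotted quarter = 12; eighth = 4; quarter note = 8.
Altogether 8 + 40 + 2 + 4 + 1 + 3 + 12 + 12 + 4 + 8 = 94.
94 ÷ 4 = 23.5 beats.

23.5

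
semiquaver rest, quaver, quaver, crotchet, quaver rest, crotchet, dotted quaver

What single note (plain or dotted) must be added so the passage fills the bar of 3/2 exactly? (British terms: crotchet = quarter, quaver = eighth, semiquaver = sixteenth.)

dotted quarter note

The bar of 3/2 = 24 sixteenth notes.
In sixteenth notes: semiquaver rest = 1; quaver = 2; quaver = 2; crotchet = 4; quaver rest = 2; crotchet = 4; dotted quaver = 3.
Altogether 1 + 2 + 2 + 4 + 2 + 4 + 3 = 18.
Remaining: 24 − 18 = 6 sixteenth notes, which is a dotted quarter note.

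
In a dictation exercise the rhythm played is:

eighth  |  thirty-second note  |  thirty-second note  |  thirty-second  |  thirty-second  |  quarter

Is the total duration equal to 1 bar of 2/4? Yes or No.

Yes

One bar of 2/4 = 16 thirty-second notes.
Express everything in thirty-second notes: eighth = 4; thirty-second note = 1; thirty-second note = 1; thirty-second = 1; thirty-second = 1; quarter = 8.
Adding: 4 + 1 + 1 + 1 + 1 + 8 = 16.
16 equals 16, so the answer is Yes.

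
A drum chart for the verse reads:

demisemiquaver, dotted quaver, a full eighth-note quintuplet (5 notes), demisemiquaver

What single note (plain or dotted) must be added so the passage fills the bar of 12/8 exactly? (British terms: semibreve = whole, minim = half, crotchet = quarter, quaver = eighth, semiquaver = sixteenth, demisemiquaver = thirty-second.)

The bar of 12/8 = 48 thirty-second notes.
Working in thirty-second notes: demisemiquaver = 1; dotted quaver = 6; a full eighth-note quintuplet (5 notes) (five quintuplet eighths span one half) = 16; demisemiquaver = 1.
Sum: 1 + 6 + 16 + 1 = 24.
Remaining: 48 − 24 = 24 thirty-second notes, which is a dotted half note.

dotted half note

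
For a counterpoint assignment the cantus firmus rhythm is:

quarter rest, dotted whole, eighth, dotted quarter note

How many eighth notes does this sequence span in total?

18

Express everything in eighth notes: quarter rest = 2; dotted whole = 12; eighth = 1; dotted quarter note = 3.
Total: 2 + 12 + 1 + 3 = 18 eighth notes.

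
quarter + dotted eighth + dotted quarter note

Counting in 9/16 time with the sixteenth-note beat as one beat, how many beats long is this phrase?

13

One sixteenth-note beat = 2 thirty-second notes.
Convert each value to thirty-second notes: quarter = 8; dotted eighth = 6; dotted quarter note = 12.
Sum: 8 + 6 + 12 = 26.
26 ÷ 2 = 13 beats.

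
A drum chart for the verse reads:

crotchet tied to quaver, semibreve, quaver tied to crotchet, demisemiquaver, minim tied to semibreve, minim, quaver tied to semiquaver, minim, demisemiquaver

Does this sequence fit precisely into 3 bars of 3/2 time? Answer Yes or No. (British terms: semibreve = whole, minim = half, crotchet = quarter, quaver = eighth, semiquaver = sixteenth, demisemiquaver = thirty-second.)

Yes

One bar of 3/2 = 48 thirty-second notes, so 3 bars = 144.
In thirty-second notes: crotchet tied to quaver (crotchet + quaver) = 12; semibreve = 32; quaver tied to crotchet (quaver + crotchet) = 12; demisemiquaver = 1; minim tied to semibreve (minim + semibreve) = 48; minim = 16; quaver tied to semiquaver (quaver + semiquaver) = 6; minim = 16; demisemiquaver = 1.
Total: 12 + 32 + 12 + 1 + 48 + 16 + 6 + 16 + 1 = 144.
144 equals 144, so the answer is Yes.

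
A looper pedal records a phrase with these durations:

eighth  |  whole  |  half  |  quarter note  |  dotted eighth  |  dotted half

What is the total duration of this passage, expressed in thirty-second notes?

90

Each duration in thirty-second notes: eighth = 4; whole = 32; half = 16; quarter note = 8; dotted eighth = 6; dotted half = 24.
Total: 4 + 32 + 16 + 8 + 6 + 24 = 90 thirty-second notes.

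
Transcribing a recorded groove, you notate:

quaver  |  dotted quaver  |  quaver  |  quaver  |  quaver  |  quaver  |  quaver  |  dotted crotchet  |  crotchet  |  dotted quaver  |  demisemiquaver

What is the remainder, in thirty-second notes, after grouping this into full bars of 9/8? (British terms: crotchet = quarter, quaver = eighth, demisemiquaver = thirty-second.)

21

One bar of 9/8 = 36 thirty-second notes.
In thirty-second notes: quaver = 4; dotted quaver = 6; quaver = 4; quaver = 4; quaver = 4; quaver = 4; quaver = 4; dotted crotchet = 12; crotchet = 8; dotted quaver = 6; demisemiquaver = 1.
Sum: 4 + 6 + 4 + 4 + 4 + 4 + 4 + 12 + 8 + 6 + 1 = 57.
57 ÷ 36 = 1 complete bar with 21 thirty-second notes remaining.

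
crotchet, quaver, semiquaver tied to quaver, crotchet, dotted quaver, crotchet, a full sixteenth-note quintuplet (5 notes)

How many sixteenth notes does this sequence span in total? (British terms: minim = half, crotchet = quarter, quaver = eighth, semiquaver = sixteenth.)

24

Each duration in sixteenth notes: crotchet = 4; quaver = 2; semiquaver tied to quaver (semiquaver + quaver) = 3; crotchet = 4; dotted quaver = 3; crotchet = 4; a full sixteenth-note quintuplet (5 notes) (five quintuplet sixteenths span one quarter) = 4.
Sum: 4 + 2 + 3 + 4 + 3 + 4 + 4 = 24 sixteenth notes.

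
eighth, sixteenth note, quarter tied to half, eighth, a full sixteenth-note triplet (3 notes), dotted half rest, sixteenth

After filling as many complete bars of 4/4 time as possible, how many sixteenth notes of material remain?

0

One bar of 4/4 = 16 sixteenth notes.
Working in sixteenth notes: eighth = 2; sixteenth note = 1; quarter tied to half (quarter + half) = 12; eighth = 2; a full sixteenth-note triplet (3 notes) (three triplet sixteenths span one eighth) = 2; dotted half rest = 12; sixteenth = 1.
Total: 2 + 1 + 12 + 2 + 2 + 12 + 1 = 32.
32 ÷ 16 = 2 complete bars with 0 sixteenth notes remaining.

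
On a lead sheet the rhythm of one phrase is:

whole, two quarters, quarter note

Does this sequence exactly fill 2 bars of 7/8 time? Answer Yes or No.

Yes

One bar of 7/8 = 7 eighth notes, so 2 bars = 14.
Working in eighth notes: whole = 8; quarter = 2; quarter = 2; quarter note = 2.
Altogether 8 + 2 + 2 + 2 = 14.
14 equals 14, so the answer is Yes.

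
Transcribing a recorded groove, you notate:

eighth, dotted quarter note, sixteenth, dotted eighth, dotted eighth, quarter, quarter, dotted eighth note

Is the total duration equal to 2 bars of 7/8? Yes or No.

One bar of 7/8 = 14 sixteenth notes, so 2 bars = 28.
Convert each value to sixteenth notes: eighth = 2; dotted quarter note = 6; sixteenth = 1; dotted eighth = 3; dotted eighth = 3; quarter = 4; quarter = 4; dotted eighth note = 3.
Sum: 2 + 6 + 1 + 3 + 3 + 4 + 4 + 3 = 26.
26 falls short of 28, so the answer is No.

No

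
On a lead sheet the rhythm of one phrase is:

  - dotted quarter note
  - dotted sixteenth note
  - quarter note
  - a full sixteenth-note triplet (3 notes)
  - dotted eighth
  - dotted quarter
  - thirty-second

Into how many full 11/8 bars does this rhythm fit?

1

One bar of 11/8 = 44 thirty-second notes.
Each duration in thirty-second notes: dotted quarter note = 12; dotted sixteenth note = 3; quarter note = 8; a full sixteenth-note triplet (3 notes) (three triplet sixteenths span one eighth) = 4; dotted eighth = 6; dotted quarter = 12; thirty-second = 1.
Sum: 12 + 3 + 8 + 4 + 6 + 12 + 1 = 46.
46 ÷ 44 = 1 complete bar with 2 left over.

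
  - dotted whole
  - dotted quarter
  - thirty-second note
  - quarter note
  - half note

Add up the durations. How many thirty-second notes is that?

Convert each value to thirty-second notes: dotted whole = 48; dotted quarter = 12; thirty-second note = 1; quarter note = 8; half note = 16.
Altogether 48 + 12 + 1 + 8 + 16 = 85 thirty-second notes.

85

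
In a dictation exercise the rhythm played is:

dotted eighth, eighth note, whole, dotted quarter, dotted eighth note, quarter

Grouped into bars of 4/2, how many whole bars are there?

1

One bar of 4/2 = 32 sixteenth notes.
Working in sixteenth notes: dotted eighth = 3; eighth note = 2; whole = 16; dotted quarter = 6; dotted eighth note = 3; quarter = 4.
Adding: 3 + 2 + 16 + 6 + 3 + 4 = 34.
34 ÷ 32 = 1 complete bar with 2 left over.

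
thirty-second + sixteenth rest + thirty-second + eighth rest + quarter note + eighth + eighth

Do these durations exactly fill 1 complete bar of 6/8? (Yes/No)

Yes

One bar of 6/8 = 24 thirty-second notes.
Express everything in thirty-second notes: thirty-second = 1; sixteenth rest = 2; thirty-second = 1; eighth rest = 4; quarter note = 8; eighth = 4; eighth = 4.
Adding: 1 + 2 + 1 + 4 + 8 + 4 + 4 = 24.
24 equals 24, so the answer is Yes.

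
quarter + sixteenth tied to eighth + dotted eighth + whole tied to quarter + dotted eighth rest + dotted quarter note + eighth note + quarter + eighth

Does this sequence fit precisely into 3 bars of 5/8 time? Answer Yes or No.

One bar of 5/8 = 10 sixteenth notes, so 3 bars = 30.
In sixteenth notes: quarter = 4; sixteenth tied to eighth (sixteenth + eighth) = 3; dotted eighth = 3; whole tied to quarter (whole + quarter) = 20; dotted eighth rest = 3; dotted quarter note = 6; eighth note = 2; quarter = 4; eighth = 2.
Sum: 4 + 3 + 3 + 20 + 3 + 6 + 2 + 4 + 2 = 47.
47 exceeds 30, so the answer is No.

No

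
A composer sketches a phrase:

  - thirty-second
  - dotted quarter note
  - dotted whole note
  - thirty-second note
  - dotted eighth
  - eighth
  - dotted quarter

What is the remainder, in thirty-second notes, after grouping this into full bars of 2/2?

20

One bar of 2/2 = 32 thirty-second notes.
Express everything in thirty-second notes: thirty-second = 1; dotted quarter note = 12; dotted whole note = 48; thirty-second note = 1; dotted eighth = 6; eighth = 4; dotted quarter = 12.
Sum: 1 + 12 + 48 + 1 + 6 + 4 + 12 = 84.
84 ÷ 32 = 2 complete bars with 20 thirty-second notes remaining.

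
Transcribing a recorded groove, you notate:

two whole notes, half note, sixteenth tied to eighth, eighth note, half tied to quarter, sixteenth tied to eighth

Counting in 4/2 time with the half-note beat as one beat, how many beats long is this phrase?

7.5

One half-note beat = 8 sixteenth notes.
Working in sixteenth notes: whole note = 16; whole note = 16; half note = 8; sixteenth tied to eighth (sixteenth + eighth) = 3; eighth note = 2; half tied to quarter (half + quarter) = 12; sixteenth tied to eighth (sixteenth + eighth) = 3.
Sum: 16 + 16 + 8 + 3 + 2 + 12 + 3 = 60.
60 ÷ 8 = 7.5 beats.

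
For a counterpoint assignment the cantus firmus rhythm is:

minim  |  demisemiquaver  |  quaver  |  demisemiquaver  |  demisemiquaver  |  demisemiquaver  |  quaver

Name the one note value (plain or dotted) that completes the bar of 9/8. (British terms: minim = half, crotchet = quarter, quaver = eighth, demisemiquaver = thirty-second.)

quarter note

The bar of 9/8 = 36 thirty-second notes.
Each duration in thirty-second notes: minim = 16; demisemiquaver = 1; quaver = 4; demisemiquaver = 1; demisemiquaver = 1; demisemiquaver = 1; quaver = 4.
Adding: 16 + 1 + 4 + 1 + 1 + 1 + 4 = 28.
Remaining: 36 − 28 = 8 thirty-second notes, which is a quarter note.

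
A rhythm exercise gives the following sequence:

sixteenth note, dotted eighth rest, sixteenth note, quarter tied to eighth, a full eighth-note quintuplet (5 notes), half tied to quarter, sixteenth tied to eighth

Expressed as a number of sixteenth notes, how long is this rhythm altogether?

34

In sixteenth notes: sixteenth note = 1; dotted eighth rest = 3; sixteenth note = 1; quarter tied to eighth (quarter + eighth) = 6; a full eighth-note quintuplet (5 notes) (five quintuplet eighths span one half) = 8; half tied to quarter (half + quarter) = 12; sixteenth tied to eighth (sixteenth + eighth) = 3.
Sum: 1 + 3 + 1 + 6 + 8 + 12 + 3 = 34 sixteenth notes.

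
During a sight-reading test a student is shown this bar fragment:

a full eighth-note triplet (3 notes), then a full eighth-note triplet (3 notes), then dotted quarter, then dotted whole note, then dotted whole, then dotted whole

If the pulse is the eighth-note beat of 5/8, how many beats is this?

One eighth-note beat = 2 sixteenth notes.
Express everything in sixteenth notes: a full eighth-note triplet (3 notes) (three triplet eighths span one quarter) = 4; a full eighth-note triplet (3 notes) (three triplet eighths span one quarter) = 4; dotted quarter = 6; dotted whole note = 24; dotted whole = 24; dotted whole = 24.
Altogether 4 + 4 + 6 + 24 + 24 + 24 = 86.
86 ÷ 2 = 43 beats.

43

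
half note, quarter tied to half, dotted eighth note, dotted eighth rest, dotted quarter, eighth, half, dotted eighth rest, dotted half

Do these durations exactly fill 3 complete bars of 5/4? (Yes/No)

One bar of 5/4 = 20 sixteenth notes, so 3 bars = 60.
Express everything in sixteenth notes: half note = 8; quarter tied to half (quarter + half) = 12; dotted eighth note = 3; dotted eighth rest = 3; dotted quarter = 6; eighth = 2; half = 8; dotted eighth rest = 3; dotted half = 12.
Adding: 8 + 12 + 3 + 3 + 6 + 2 + 8 + 3 + 12 = 57.
57 falls short of 60, so the answer is No.

No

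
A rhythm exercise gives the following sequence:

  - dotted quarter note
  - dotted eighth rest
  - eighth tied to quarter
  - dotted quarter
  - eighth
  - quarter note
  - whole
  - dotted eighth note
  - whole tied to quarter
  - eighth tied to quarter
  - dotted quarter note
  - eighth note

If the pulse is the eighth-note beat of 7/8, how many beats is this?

One eighth-note beat = 2 sixteenth notes.
Convert each value to sixteenth notes: dotted quarter note = 6; dotted eighth rest = 3; eighth tied to quarter (eighth + quarter) = 6; dotted quarter = 6; eighth = 2; quarter note = 4; whole = 16; dotted eighth note = 3; whole tied to quarter (whole + quarter) = 20; eighth tied to quarter (eighth + quarter) = 6; dotted quarter note = 6; eighth note = 2.
Total: 6 + 3 + 6 + 6 + 2 + 4 + 16 + 3 + 20 + 6 + 6 + 2 = 80.
80 ÷ 2 = 40 beats.

40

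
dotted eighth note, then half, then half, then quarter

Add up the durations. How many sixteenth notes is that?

Express everything in sixteenth notes: dotted eighth note = 3; half = 8; half = 8; quarter = 4.
Altogether 3 + 8 + 8 + 4 = 23 sixteenth notes.

23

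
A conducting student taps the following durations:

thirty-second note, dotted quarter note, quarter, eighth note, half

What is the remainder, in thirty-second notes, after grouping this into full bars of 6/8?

One bar of 6/8 = 24 thirty-second notes.
Express everything in thirty-second notes: thirty-second note = 1; dotted quarter note = 12; quarter = 8; eighth note = 4; half = 16.
Total: 1 + 12 + 8 + 4 + 16 = 41.
41 ÷ 24 = 1 complete bar with 17 thirty-second notes remaining.

17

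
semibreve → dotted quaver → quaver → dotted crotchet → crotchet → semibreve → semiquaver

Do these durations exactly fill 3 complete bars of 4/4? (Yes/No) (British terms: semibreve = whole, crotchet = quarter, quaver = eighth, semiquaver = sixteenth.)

One bar of 4/4 = 16 sixteenth notes, so 3 bars = 48.
Each duration in sixteenth notes: semibreve = 16; dotted quaver = 3; quaver = 2; dotted crotchet = 6; crotchet = 4; semibreve = 16; semiquaver = 1.
Sum: 16 + 3 + 2 + 6 + 4 + 16 + 1 = 48.
48 equals 48, so the answer is Yes.

Yes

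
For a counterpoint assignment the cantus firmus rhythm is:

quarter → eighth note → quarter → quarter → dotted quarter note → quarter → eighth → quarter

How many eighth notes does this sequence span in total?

15

Each duration in eighth notes: quarter = 2; eighth note = 1; quarter = 2; quarter = 2; dotted quarter note = 3; quarter = 2; eighth = 1; quarter = 2.
Adding: 2 + 1 + 2 + 2 + 3 + 2 + 1 + 2 = 15 eighth notes.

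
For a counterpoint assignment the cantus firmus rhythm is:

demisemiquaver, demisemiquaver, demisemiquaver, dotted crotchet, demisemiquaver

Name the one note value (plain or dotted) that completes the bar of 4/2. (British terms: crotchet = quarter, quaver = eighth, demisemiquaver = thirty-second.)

dotted whole note

The bar of 4/2 = 64 thirty-second notes.
Each duration in thirty-second notes: demisemiquaver = 1; demisemiquaver = 1; demisemiquaver = 1; dotted crotchet = 12; demisemiquaver = 1.
Altogether 1 + 1 + 1 + 12 + 1 = 16.
Remaining: 64 − 16 = 48 thirty-second notes, which is a dotted whole note.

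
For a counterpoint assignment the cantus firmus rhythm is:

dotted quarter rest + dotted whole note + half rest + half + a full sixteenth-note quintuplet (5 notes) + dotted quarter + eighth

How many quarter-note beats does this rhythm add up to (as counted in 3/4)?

One quarter-note beat = 2 eighth notes.
Express everything in eighth notes: dotted quarter rest = 3; dotted whole note = 12; half rest = 4; half = 4; a full sixteenth-note quintuplet (5 notes) (five quintuplet sixteenths span one quarter) = 2; dotted quarter = 3; eighth = 1.
Altogether 3 + 12 + 4 + 4 + 2 + 3 + 1 = 29.
29 ÷ 2 = 14.5 beats.

14.5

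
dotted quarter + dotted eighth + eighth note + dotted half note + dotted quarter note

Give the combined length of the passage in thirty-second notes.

Convert each value to thirty-second notes: dotted quarter = 12; dotted eighth = 6; eighth note = 4; dotted half note = 24; dotted quarter note = 12.
Sum: 12 + 6 + 4 + 24 + 12 = 58 thirty-second notes.

58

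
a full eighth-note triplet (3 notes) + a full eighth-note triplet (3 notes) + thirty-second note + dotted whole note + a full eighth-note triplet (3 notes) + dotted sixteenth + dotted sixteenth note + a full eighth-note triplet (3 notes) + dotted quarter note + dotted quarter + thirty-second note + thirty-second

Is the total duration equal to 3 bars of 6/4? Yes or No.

One bar of 6/4 = 48 thirty-second notes, so 3 bars = 144.
Working in thirty-second notes: a full eighth-note triplet (3 notes) (three triplet eighths span one quarter) = 8; a full eighth-note triplet (3 notes) (three triplet eighths span one quarter) = 8; thirty-second note = 1; dotted whole note = 48; a full eighth-note triplet (3 notes) (three triplet eighths span one quarter) = 8; dotted sixteenth = 3; dotted sixteenth note = 3; a full eighth-note triplet (3 notes) (three triplet eighths span one quarter) = 8; dotted quarter note = 12; dotted quarter = 12; thirty-second note = 1; thirty-second = 1.
Total: 8 + 8 + 1 + 48 + 8 + 3 + 3 + 8 + 12 + 12 + 1 + 1 = 113.
113 falls short of 144, so the answer is No.

No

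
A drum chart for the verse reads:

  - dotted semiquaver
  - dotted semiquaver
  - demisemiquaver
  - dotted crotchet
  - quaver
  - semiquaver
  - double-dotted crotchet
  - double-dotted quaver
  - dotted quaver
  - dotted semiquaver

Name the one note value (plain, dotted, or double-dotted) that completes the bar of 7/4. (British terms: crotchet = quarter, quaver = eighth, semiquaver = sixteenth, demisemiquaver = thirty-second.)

thirty-second note

The bar of 7/4 = 56 thirty-second notes.
Working in thirty-second notes: dotted semiquaver = 3; dotted semiquaver = 3; demisemiquaver = 1; dotted crotchet = 12; quaver = 4; semiquaver = 2; double-dotted crotchet = 14; double-dotted quaver = 7; dotted quaver = 6; dotted semiquaver = 3.
Adding: 3 + 3 + 1 + 12 + 4 + 2 + 14 + 7 + 6 + 3 = 55.
Remaining: 56 − 55 = 1 thirty-second note, which is a thirty-second note.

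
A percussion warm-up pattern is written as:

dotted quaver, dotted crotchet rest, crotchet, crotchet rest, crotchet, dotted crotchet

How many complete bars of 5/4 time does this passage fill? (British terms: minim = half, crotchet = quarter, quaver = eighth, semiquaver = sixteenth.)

One bar of 5/4 = 20 sixteenth notes.
In sixteenth notes: dotted quaver = 3; dotted crotchet rest = 6; crotchet = 4; crotchet rest = 4; crotchet = 4; dotted crotchet = 6.
Total: 3 + 6 + 4 + 4 + 4 + 6 = 27.
27 ÷ 20 = 1 complete bar with 7 left over.

1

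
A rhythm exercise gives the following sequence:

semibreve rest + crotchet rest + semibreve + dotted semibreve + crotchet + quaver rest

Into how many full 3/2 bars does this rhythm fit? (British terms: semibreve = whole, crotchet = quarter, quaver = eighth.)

One bar of 3/2 = 12 eighth notes.
In eighth notes: semibreve rest = 8; crotchet rest = 2; semibreve = 8; dotted semibreve = 12; crotchet = 2; quaver rest = 1.
Total: 8 + 2 + 8 + 12 + 2 + 1 = 33.
33 ÷ 12 = 2 complete bars with 9 left over.

2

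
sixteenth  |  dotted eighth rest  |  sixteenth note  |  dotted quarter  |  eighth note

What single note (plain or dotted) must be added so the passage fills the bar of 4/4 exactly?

dotted eighth note

The bar of 4/4 = 16 sixteenth notes.
Convert each value to sixteenth notes: sixteenth = 1; dotted eighth rest = 3; sixteenth note = 1; dotted quarter = 6; eighth note = 2.
Sum: 1 + 3 + 1 + 6 + 2 = 13.
Remaining: 16 − 13 = 3 sixteenth notes, which is a dotted eighth note.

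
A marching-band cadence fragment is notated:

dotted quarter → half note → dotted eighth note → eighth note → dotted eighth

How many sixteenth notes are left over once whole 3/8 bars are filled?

4

One bar of 3/8 = 6 sixteenth notes.
Working in sixteenth notes: dotted quarter = 6; half note = 8; dotted eighth note = 3; eighth note = 2; dotted eighth = 3.
Total: 6 + 8 + 3 + 2 + 3 = 22.
22 ÷ 6 = 3 complete bars with 4 sixteenth notes remaining.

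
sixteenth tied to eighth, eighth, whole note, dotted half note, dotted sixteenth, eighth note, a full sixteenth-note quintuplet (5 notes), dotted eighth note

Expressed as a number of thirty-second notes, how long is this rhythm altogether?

Working in thirty-second notes: sixteenth tied to eighth (sixteenth + eighth) = 6; eighth = 4; whole note = 32; dotted half note = 24; dotted sixteenth = 3; eighth note = 4; a full sixteenth-note quintuplet (5 notes) (five quintuplet sixteenths span one quarter) = 8; dotted eighth note = 6.
Total: 6 + 4 + 32 + 24 + 3 + 4 + 8 + 6 = 87 thirty-second notes.

87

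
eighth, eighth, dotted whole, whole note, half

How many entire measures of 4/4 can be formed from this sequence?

3

One bar of 4/4 = 8 eighth notes.
Express everything in eighth notes: eighth = 1; eighth = 1; dotted whole = 12; whole note = 8; half = 4.
Adding: 1 + 1 + 12 + 8 + 4 = 26.
26 ÷ 8 = 3 complete bars with 2 left over.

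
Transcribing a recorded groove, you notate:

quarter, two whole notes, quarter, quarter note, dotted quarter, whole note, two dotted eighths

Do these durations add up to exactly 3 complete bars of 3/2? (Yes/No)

One bar of 3/2 = 24 sixteenth notes, so 3 bars = 72.
Convert each value to sixteenth notes: quarter = 4; whole note = 16; whole note = 16; quarter = 4; quarter note = 4; dotted quarter = 6; whole note = 16; dotted eighth = 3; dotted eighth = 3.
Total: 4 + 16 + 16 + 4 + 4 + 6 + 16 + 3 + 3 = 72.
72 equals 72, so the answer is Yes.

Yes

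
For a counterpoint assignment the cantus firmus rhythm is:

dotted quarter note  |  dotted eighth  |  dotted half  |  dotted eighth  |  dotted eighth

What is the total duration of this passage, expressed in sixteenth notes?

27

In sixteenth notes: dotted quarter note = 6; dotted eighth = 3; dotted half = 12; dotted eighth = 3; dotted eighth = 3.
Sum: 6 + 3 + 12 + 3 + 3 = 27 sixteenth notes.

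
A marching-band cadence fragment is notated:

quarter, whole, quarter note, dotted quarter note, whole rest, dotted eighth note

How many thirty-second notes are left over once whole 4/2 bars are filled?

34

One bar of 4/2 = 32 sixteenth notes.
In sixteenth notes: quarter = 4; whole = 16; quarter note = 4; dotted quarter note = 6; whole rest = 16; dotted eighth note = 3.
Altogether 4 + 16 + 4 + 6 + 16 + 3 = 49.
49 ÷ 32 = 1 complete bar with 17 sixteenth notes remaining = 34 thirty-second notes.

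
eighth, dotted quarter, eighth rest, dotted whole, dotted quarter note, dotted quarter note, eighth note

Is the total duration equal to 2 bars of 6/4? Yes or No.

One bar of 6/4 = 12 eighth notes, so 2 bars = 24.
Express everything in eighth notes: eighth = 1; dotted quarter = 3; eighth rest = 1; dotted whole = 12; dotted quarter note = 3; dotted quarter note = 3; eighth note = 1.
Sum: 1 + 3 + 1 + 12 + 3 + 3 + 1 = 24.
24 equals 24, so the answer is Yes.

Yes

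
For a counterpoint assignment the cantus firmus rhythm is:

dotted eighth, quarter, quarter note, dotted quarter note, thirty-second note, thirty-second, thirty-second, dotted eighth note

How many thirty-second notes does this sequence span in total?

43

Convert each value to thirty-second notes: dotted eighth = 6; quarter = 8; quarter note = 8; dotted quarter note = 12; thirty-second note = 1; thirty-second = 1; thirty-second = 1; dotted eighth note = 6.
Total: 6 + 8 + 8 + 12 + 1 + 1 + 1 + 6 = 43 thirty-second notes.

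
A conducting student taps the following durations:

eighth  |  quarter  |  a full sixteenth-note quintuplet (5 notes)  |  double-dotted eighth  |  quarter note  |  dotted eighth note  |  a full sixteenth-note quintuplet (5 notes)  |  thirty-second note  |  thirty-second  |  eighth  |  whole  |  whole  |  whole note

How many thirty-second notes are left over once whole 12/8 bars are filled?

One bar of 12/8 = 48 thirty-second notes.
Each duration in thirty-second notes: eighth = 4; quarter = 8; a full sixteenth-note quintuplet (5 notes) (five quintuplet sixteenths span one quarter) = 8; double-dotted eighth = 7; quarter note = 8; dotted eighth note = 6; a full sixteenth-note quintuplet (5 notes) (five quintuplet sixteenths span one quarter) = 8; thirty-second note = 1; thirty-second = 1; eighth = 4; whole = 32; whole = 32; whole note = 32.
Sum: 4 + 8 + 8 + 7 + 8 + 6 + 8 + 1 + 1 + 4 + 32 + 32 + 32 = 151.
151 ÷ 48 = 3 complete bars with 7 thirty-second notes remaining.

7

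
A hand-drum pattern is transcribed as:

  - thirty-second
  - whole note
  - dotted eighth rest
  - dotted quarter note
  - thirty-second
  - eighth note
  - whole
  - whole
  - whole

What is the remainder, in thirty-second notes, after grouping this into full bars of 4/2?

One bar of 4/2 = 64 thirty-second notes.
Express everything in thirty-second notes: thirty-second = 1; whole note = 32; dotted eighth rest = 6; dotted quarter note = 12; thirty-second = 1; eighth note = 4; whole = 32; whole = 32; whole = 32.
Altogether 1 + 32 + 6 + 12 + 1 + 4 + 32 + 32 + 32 = 152.
152 ÷ 64 = 2 complete bars with 24 thirty-second notes remaining.

24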